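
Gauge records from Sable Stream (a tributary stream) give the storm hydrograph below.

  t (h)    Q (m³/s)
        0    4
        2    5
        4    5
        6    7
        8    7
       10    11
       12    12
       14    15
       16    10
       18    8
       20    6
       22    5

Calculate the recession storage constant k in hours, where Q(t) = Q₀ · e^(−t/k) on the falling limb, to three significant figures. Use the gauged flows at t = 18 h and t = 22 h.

On the falling limb, Q drops from 8 to 5 m³/s between t = 18 h and t = 22 h (Δt = 4 h).
k = −Δt / ln(Q₂/Q₁) = −4 / ln(5/8) = 8.51 h.

k ≈ 8.51 h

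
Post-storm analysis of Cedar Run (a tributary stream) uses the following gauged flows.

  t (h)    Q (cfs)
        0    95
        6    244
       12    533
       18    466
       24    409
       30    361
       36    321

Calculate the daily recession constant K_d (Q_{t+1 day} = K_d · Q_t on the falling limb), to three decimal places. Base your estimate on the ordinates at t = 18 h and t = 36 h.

K_d ≈ 0.608

Between t = 18 h and t = 36 h the flow falls from 466 to 321 cfs over 3×6 h = 18 h.
Per-interval ratio K = (321/466)^(1/3) = 0.8832; K_d = K^(24/6) = 0.608.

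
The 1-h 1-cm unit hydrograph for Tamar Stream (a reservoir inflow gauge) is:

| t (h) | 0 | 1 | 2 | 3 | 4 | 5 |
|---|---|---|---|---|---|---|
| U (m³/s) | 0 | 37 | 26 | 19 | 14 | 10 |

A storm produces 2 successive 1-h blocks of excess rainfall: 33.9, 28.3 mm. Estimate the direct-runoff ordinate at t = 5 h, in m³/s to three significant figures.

Q ≈ 73.5 m³/s

By discrete convolution, Q_j = Σ (P_i / 10 mm) · U_{j−i}.
At t = 5 h (j=5): Q = (33.9/10)·10 + (28.3/10)·14 = 73.5 m³/s.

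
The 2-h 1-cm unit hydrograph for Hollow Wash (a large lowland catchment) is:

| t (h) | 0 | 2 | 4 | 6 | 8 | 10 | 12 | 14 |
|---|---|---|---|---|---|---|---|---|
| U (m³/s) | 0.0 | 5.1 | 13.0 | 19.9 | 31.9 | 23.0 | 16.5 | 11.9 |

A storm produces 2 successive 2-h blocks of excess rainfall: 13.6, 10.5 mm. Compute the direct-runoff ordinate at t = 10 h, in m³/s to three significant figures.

Q ≈ 64.8 m³/s

By discrete convolution, Q_j = Σ (P_i / 10 mm) · U_{j−i}.
At t = 10 h (j=5): Q = (13.6/10)·23.0 + (10.5/10)·31.9 = 64.8 m³/s.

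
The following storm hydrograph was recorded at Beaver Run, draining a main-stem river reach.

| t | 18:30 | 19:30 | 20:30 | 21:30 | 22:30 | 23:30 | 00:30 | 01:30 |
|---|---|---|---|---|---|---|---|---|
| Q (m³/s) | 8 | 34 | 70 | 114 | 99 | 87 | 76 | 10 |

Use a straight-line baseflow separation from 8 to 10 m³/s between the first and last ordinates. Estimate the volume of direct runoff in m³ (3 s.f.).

Direct-runoff ordinates (Q − Q_b): 0.00, 25.71, 61.43, 105.14, 89.86, 77.57, 66.29, 0.00 m³/s.
ΣQ_DR = 426.0 m³/s.
With Δt = 1 h = 3600 s, V = ΣQ_DR · Δt = 426.0 × 3600 = 1.53 × 10^6 m³.

V ≈ 1.53 × 10^6 m³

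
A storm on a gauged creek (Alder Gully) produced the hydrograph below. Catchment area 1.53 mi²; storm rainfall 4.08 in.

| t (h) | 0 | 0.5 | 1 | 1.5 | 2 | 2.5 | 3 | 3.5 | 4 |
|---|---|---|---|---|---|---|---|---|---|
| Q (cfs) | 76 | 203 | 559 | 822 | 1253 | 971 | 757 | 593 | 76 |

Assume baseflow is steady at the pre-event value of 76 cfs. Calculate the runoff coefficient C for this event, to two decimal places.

C ≈ 0.57

ΣQ_DR = 4626 cfs; V = ΣQ_DR·Δt = 8.327 × 10^6 ft³.
Runoff depth d = V / A = 2.343 in.
C = d / P = 2.343 / 4.08 = 0.57.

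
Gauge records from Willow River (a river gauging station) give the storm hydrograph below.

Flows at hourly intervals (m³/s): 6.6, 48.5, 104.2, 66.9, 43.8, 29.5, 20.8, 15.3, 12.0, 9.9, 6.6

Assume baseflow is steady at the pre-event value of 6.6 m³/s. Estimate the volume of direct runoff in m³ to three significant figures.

V ≈ 1.05 × 10^6 m³

Direct-runoff ordinates (Q − Q_b): 0.0, 41.9, 97.6, 60.3, 37.2, 22.9, 14.2, 8.7, 5.4, 3.3, 0.0 m³/s.
ΣQ_DR = 291.5 m³/s.
With Δt = 1 h = 3600 s, V = ΣQ_DR · Δt = 291.5 × 3600 = 1.05 × 10^6 m³.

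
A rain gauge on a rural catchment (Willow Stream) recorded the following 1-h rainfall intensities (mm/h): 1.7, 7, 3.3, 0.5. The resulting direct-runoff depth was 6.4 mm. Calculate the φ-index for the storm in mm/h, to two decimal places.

φ ≈ 1.95 mm/h

Only the 2 blocks with intensity above φ contribute runoff: 7, 3.3 mm/h.
Σ(I−φ)·Δt = d  ⇒  (7+3.3 − 2φ)·1 = 6.4
φ = (10.30 − 6.4/1) / 2 = 1.95 mm/h.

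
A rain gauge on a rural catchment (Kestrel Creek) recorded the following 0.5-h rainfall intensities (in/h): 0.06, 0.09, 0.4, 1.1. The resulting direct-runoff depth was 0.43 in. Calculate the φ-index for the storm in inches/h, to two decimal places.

Only the 2 blocks with intensity above φ contribute runoff: 0.4, 1.1 in/h.
Σ(I−φ)·Δt = d  ⇒  (0.4+1.1 − 2φ)·0.5 = 0.43
φ = (1.500 − 0.43/0.5) / 2 = 0.32 in/h.

φ ≈ 0.32 in/h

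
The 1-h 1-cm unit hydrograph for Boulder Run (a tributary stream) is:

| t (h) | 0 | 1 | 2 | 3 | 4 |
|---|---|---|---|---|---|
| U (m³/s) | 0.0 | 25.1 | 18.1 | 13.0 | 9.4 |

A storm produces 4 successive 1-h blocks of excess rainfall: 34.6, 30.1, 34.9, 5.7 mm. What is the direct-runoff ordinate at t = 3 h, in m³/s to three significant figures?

Q ≈ 187 m³/s

By discrete convolution, Q_j = Σ (P_i / 10 mm) · U_{j−i}.
At t = 3 h (j=3): Q = (34.6/10)·13.0 + (30.1/10)·18.1 + (34.9/10)·25.1 + (5.7/10)·0.0 = 187 m³/s.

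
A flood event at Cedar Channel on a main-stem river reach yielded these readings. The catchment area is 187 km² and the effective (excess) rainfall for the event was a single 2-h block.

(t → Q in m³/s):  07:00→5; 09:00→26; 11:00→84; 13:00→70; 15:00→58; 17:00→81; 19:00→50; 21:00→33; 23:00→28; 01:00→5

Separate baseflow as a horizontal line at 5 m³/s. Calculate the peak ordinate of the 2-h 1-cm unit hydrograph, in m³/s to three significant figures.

U_p ≈ 52.6 m³/s

Direct runoff: 0.0, 21.0, 79.0, 65.0, 53.0, 76.0, 45.0, 28.0, 23.0, 0.0 m³/s; ΣQ_DR = 390.0 m³/s, peak = 79.0 m³/s.
Runoff depth d = ΣQ_DR·Δt / A = 390.0 × 7200 / (187 km²) = 15.02 mm.
The 1-cm UH is the DRH scaled by (10 mm)/d, so U_p = 79.0 × 10/15.02 = 52.6 m³/s.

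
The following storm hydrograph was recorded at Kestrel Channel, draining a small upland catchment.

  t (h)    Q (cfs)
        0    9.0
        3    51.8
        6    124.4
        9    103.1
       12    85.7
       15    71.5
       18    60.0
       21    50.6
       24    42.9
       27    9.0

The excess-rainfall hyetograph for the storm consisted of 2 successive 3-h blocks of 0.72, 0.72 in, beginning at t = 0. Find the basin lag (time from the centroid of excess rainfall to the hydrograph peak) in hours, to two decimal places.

Centroid of excess rainfall: t_c = Σ P_i·t̄_i / ΣP_i = 3.0000 h (block centres at 1.5, 4.5 h).
Hydrograph peak occurs at t = 6 h, so basin lag t_L = 6 − 3.0000 = 3.00 h.

t_L ≈ 3.00 h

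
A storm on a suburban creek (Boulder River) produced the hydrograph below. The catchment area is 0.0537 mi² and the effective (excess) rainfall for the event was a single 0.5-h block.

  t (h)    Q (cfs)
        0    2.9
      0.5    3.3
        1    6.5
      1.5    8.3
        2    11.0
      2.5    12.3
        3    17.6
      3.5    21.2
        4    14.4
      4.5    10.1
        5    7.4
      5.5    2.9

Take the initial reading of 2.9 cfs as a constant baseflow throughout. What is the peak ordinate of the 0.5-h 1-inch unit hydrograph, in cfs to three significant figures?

Direct runoff: 0.0, 0.4, 3.6, 5.4, 8.1, 9.4, 14.7, 18.3, 11.5, 7.2, 4.5, 0.0 cfs; ΣQ_DR = 83.10 cfs, peak = 18.3 cfs.
Runoff depth d = ΣQ_DR·Δt / A = 83.10 × 1800 / (0.0537 mi²) = 1.199 in.
The 1-inch UH is the DRH scaled by (1 in)/d, so U_p = 18.3 × 1/1.199 = 15.3 cfs.

U_p ≈ 15.3 cfs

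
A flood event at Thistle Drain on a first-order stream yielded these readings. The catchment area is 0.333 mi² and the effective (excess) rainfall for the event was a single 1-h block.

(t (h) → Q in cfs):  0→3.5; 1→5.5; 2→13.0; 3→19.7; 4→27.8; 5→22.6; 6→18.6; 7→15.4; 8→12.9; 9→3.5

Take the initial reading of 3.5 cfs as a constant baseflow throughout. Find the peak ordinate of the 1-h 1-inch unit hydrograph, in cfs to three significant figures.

Direct runoff: 0.0, 2.0, 9.5, 16.2, 24.3, 19.1, 15.1, 11.9, 9.4, 0.0 cfs; ΣQ_DR = 107.5 cfs, peak = 24.3 cfs.
Runoff depth d = ΣQ_DR·Δt / A = 107.5 × 3600 / (0.333 mi²) = 0.5002 in.
The 1-inch UH is the DRH scaled by (1 in)/d, so U_p = 24.3 × 1/0.5002 = 48.6 cfs.

U_p ≈ 48.6 cfs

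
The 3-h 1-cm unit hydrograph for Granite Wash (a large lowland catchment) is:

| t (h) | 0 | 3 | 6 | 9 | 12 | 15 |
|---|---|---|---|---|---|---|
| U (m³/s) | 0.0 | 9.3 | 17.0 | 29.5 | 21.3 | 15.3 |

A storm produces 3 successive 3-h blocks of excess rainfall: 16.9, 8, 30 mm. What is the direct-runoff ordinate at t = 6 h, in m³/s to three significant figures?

Q ≈ 36.2 m³/s

By discrete convolution, Q_j = Σ (P_i / 10 mm) · U_{j−i}.
At t = 6 h (j=2): Q = (16.9/10)·17.0 + (8/10)·9.3 + (30/10)·0.0 = 36.2 m³/s.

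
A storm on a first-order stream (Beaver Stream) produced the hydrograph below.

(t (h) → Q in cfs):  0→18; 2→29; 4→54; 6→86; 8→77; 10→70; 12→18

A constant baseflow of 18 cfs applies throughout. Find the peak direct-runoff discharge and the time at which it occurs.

Q_p = 68.0 cfs at t = 6 h

Subtracting baseflow gives direct-runoff ordinates: 0.0, 11.0, 36.0, 68.0, 59.0, 52.0, 0.0 cfs.
The maximum is 68.0 cfs, occurring at the reading for t = 6 h.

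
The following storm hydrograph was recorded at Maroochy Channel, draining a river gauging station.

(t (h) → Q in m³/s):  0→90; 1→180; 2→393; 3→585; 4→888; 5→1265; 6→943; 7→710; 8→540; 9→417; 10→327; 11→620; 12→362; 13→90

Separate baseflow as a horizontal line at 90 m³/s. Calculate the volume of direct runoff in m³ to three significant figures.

Direct-runoff ordinates (Q − Q_b): 0.0, 90.0, 303.0, 495.0, 798.0, 1175.0, 853.0, 620.0, 450.0, 327.0, 237.0, 530.0, 272.0, 0.0 m³/s.
ΣQ_DR = 6150 m³/s.
With Δt = 1 h = 3600 s, V = ΣQ_DR · Δt = 6150 × 3600 = 2.21 × 10^7 m³.

V ≈ 2.21 × 10^7 m³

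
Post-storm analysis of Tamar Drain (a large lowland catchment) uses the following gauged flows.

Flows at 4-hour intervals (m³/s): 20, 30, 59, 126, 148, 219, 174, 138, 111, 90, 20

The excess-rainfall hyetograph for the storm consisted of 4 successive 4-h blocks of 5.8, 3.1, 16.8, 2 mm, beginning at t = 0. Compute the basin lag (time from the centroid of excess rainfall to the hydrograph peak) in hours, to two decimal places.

t_L ≈ 11.83 h

Centroid of excess rainfall: t_c = Σ P_i·t̄_i / ΣP_i = 8.1661 h (block centres at 2, 6, 10, 14 h).
Hydrograph peak occurs at t = 20 h, so basin lag t_L = 20 − 8.1661 = 11.83 h.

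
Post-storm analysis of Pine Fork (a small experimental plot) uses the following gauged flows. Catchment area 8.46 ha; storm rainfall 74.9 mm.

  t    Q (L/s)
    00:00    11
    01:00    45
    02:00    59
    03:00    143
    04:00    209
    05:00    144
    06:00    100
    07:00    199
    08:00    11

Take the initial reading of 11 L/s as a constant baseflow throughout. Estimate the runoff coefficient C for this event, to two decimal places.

ΣQ_DR = 822.0 L/s; V = ΣQ_DR·Δt = 2.959 × 10^6 L.
Runoff depth d = V / A = 34.98 mm.
C = d / P = 34.98 / 74.9 = 0.47.

C ≈ 0.47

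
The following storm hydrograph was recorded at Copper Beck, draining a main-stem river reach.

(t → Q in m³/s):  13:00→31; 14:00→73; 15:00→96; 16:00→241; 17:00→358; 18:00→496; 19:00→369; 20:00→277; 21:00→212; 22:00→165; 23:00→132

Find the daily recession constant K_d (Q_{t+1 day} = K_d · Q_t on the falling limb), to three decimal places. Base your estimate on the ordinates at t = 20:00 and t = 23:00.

K_d ≈ 0.003

Between t = 20:00 and t = 23:00 the flow falls from 277 to 132 m³/s over 3×1 h = 3 h.
Per-interval ratio K = (132/277)^(1/3) = 0.7811; K_d = K^(24/1) = 0.003.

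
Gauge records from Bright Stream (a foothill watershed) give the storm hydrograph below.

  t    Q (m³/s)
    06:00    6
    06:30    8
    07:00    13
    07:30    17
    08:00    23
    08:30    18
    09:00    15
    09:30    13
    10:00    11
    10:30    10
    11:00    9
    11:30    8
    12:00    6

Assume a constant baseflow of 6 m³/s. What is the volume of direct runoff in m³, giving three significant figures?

Direct-runoff ordinates (Q − Q_b): 0.0, 2.0, 7.0, 11.0, 17.0, 12.0, 9.0, 7.0, 5.0, 4.0, 3.0, 2.0, 0.0 m³/s.
ΣQ_DR = 79.00 m³/s.
With Δt = 0.5 h = 1800 s, V = ΣQ_DR · Δt = 79.00 × 1800 = 1.42 × 10^5 m³.

V ≈ 1.42 × 10^5 m³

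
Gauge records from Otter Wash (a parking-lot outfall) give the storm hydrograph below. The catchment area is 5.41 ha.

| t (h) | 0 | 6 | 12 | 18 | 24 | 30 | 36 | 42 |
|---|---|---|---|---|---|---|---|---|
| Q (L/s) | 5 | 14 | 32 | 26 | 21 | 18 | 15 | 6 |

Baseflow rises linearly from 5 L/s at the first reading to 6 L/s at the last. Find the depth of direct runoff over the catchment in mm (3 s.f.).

Direct runoff: 0.00, 8.86, 26.71, 20.57, 15.43, 12.29, 9.14, 0.00 L/s; ΣQ_DR = 93.00 L/s.
V = ΣQ_DR · Δt = 93.00 × 21600 s = 2.009 × 10^6 L.
Over A = 5.41 ha, depth = V / A = 37.1 mm.

d ≈ 37.1 mm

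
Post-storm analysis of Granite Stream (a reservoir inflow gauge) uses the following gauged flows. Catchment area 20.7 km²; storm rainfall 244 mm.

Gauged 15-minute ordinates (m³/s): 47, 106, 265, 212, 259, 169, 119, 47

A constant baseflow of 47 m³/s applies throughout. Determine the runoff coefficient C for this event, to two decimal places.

ΣQ_DR = 848.0 m³/s; V = ΣQ_DR·Δt = 7.632 × 10^5 m³.
Runoff depth d = V / A = 36.87 mm.
C = d / P = 36.87 / 244 = 0.15.

C ≈ 0.15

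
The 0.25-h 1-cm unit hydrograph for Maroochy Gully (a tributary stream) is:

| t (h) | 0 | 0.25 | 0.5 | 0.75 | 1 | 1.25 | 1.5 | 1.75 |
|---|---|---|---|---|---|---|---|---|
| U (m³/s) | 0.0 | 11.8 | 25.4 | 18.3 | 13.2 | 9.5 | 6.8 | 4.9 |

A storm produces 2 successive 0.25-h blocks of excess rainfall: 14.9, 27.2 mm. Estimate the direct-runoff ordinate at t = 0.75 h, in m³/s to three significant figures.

Q ≈ 96.4 m³/s

By discrete convolution, Q_j = Σ (P_i / 10 mm) · U_{j−i}.
At t = 0.75 h (j=3): Q = (14.9/10)·18.3 + (27.2/10)·25.4 = 96.4 m³/s.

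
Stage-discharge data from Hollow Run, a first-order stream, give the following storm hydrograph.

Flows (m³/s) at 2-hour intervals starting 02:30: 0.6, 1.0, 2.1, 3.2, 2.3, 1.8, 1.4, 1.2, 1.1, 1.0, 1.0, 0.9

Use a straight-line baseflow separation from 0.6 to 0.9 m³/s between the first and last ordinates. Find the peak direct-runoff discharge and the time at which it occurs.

Subtracting baseflow gives direct-runoff ordinates: 0.00, 0.37, 1.45, 2.52, 1.59, 1.06, 0.64, 0.41, 0.28, 0.15, 0.13, 0.00 m³/s.
The maximum is 2.52 m³/s, occurring at the reading for t = 08:30.

Q_p = 2.52 m³/s at t = 08:30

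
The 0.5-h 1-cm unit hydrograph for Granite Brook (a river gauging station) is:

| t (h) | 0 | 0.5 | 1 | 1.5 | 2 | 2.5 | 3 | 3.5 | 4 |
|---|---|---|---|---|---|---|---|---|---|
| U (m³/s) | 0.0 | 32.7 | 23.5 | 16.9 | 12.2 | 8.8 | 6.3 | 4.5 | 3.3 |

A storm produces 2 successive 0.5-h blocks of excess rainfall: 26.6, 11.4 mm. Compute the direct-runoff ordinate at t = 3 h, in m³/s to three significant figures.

By discrete convolution, Q_j = Σ (P_i / 10 mm) · U_{j−i}.
At t = 3 h (j=6): Q = (26.6/10)·6.3 + (11.4/10)·8.8 = 26.8 m³/s.

Q ≈ 26.8 m³/s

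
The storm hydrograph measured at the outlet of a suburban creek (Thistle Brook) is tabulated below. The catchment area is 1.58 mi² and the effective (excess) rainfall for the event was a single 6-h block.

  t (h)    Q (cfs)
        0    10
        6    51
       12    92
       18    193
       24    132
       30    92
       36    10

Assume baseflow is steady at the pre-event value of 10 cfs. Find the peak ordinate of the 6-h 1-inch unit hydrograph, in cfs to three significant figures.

U_p ≈ 61.0 cfs

Direct runoff: 0.0, 41.0, 82.0, 183.0, 122.0, 82.0, 0.0 cfs; ΣQ_DR = 510.0 cfs, peak = 183.0 cfs.
Runoff depth d = ΣQ_DR·Δt / A = 510.0 × 21600 / (1.58 mi²) = 3.001 in.
The 1-inch UH is the DRH scaled by (1 in)/d, so U_p = 183.0 × 1/3.001 = 61.0 cfs.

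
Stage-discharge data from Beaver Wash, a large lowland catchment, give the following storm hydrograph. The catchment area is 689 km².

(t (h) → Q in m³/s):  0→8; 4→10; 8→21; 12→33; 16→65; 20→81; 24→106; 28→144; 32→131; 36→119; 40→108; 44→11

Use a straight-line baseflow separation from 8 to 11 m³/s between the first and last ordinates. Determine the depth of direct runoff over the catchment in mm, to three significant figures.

Direct runoff: 0.00, 1.73, 12.45, 24.18, 55.91, 71.64, 96.36, 134.09, 120.82, 108.55, 97.27, 0.00 m³/s; ΣQ_DR = 723.0 m³/s.
V = ΣQ_DR · Δt = 723.0 × 14400 s = 1.041 × 10^7 m³.
Over A = 689 km², depth = V / A = 15.1 mm.

d ≈ 15.1 mm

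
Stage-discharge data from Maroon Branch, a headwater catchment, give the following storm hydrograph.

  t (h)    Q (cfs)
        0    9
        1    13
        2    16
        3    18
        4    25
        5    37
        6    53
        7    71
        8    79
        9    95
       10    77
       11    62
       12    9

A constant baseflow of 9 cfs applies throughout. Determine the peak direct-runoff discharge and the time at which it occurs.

Q_p = 86.0 cfs at t = 9 h

Subtracting baseflow gives direct-runoff ordinates: 0.0, 4.0, 7.0, 9.0, 16.0, 28.0, 44.0, 62.0, 70.0, 86.0, 68.0, 53.0, 0.0 cfs.
The maximum is 86.0 cfs, occurring at the reading for t = 9 h.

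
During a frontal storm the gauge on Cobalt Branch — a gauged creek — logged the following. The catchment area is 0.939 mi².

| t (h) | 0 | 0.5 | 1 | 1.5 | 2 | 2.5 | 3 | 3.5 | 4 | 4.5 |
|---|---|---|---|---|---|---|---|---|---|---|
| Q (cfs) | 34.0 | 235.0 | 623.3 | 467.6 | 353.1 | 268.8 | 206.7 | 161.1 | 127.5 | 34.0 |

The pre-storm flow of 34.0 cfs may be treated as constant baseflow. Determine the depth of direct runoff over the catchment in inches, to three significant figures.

Direct runoff: 0.0, 201.0, 589.3, 433.6, 319.1, 234.8, 172.7, 127.1, 93.5, 0.0 cfs; ΣQ_DR = 2171 cfs.
V = ΣQ_DR · Δt = 2171 × 1800 s = 3.908 × 10^6 ft³.
Over A = 0.939 mi², depth = V / A = 1.79 in.

d ≈ 1.79 in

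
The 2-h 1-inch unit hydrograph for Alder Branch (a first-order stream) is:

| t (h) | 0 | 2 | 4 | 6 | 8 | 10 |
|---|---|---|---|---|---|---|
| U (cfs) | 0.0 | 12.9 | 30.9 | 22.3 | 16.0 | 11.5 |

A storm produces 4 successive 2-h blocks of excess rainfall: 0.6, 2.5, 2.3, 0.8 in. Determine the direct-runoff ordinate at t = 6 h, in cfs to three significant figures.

By discrete convolution, Q_j = Σ (P_i / 1 in) · U_{j−i}.
At t = 6 h (j=3): Q = (0.6/1)·22.3 + (2.5/1)·30.9 + (2.3/1)·12.9 + (0.8/1)·0.0 = 120 cfs.

Q ≈ 120 cfs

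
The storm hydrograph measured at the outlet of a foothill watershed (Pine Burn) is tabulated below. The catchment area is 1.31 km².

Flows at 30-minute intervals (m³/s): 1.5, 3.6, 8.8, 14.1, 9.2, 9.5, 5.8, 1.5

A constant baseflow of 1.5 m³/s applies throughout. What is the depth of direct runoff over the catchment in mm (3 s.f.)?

Direct runoff: 0.0, 2.1, 7.3, 12.6, 7.7, 8.0, 4.3, 0.0 m³/s; ΣQ_DR = 42.00 m³/s.
V = ΣQ_DR · Δt = 42.00 × 1800 s = 75600 m³.
Over A = 1.31 km², depth = V / A = 57.7 mm.

d ≈ 57.7 mm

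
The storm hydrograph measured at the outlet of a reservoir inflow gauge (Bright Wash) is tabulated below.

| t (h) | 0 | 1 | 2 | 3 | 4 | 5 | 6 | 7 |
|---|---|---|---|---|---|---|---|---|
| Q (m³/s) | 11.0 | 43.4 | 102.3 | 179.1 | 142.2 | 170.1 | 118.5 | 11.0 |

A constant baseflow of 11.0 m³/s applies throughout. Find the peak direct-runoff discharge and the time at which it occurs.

Q_p = 168.1 m³/s at t = 3 h

Subtracting baseflow gives direct-runoff ordinates: 0.0, 32.4, 91.3, 168.1, 131.2, 159.1, 107.5, 0.0 m³/s.
The maximum is 168.1 m³/s, occurring at the reading for t = 3 h.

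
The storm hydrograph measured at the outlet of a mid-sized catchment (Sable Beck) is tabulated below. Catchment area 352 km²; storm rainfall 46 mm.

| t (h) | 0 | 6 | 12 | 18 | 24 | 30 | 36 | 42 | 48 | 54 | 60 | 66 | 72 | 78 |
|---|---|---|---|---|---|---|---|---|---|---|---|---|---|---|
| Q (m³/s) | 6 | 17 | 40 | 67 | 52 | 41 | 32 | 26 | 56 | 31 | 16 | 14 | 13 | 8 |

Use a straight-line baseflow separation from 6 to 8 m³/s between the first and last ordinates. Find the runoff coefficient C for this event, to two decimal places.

ΣQ_DR = 321.0 m³/s; V = ΣQ_DR·Δt = 6.934 × 10^6 m³.
Runoff depth d = V / A = 19.70 mm.
C = d / P = 19.70 / 46 = 0.43.

C ≈ 0.43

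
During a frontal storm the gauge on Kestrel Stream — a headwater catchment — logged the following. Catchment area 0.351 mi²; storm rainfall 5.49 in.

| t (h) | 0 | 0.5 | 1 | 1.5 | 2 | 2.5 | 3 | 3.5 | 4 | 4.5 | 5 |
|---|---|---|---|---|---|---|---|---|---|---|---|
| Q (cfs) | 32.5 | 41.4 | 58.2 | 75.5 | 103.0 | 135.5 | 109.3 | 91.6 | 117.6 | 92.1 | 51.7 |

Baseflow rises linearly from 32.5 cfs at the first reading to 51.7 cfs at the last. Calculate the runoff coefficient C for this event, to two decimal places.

C ≈ 0.18

ΣQ_DR = 445.3 cfs; V = ΣQ_DR·Δt = 8.015 × 10^5 ft³.
Runoff depth d = V / A = 0.9829 in.
C = d / P = 0.9829 / 5.49 = 0.18.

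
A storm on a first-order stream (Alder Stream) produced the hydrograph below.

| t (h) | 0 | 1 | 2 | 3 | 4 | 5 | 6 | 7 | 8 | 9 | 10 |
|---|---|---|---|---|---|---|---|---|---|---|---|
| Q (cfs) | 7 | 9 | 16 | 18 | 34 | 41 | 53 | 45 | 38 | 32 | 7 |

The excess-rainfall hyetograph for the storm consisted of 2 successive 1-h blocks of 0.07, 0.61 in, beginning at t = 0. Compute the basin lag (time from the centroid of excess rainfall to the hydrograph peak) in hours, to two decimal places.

t_L ≈ 4.60 h

Centroid of excess rainfall: t_c = Σ P_i·t̄_i / ΣP_i = 1.3971 h (block centres at 0.5, 1.5 h).
Hydrograph peak occurs at t = 6 h, so basin lag t_L = 6 − 1.3971 = 4.60 h.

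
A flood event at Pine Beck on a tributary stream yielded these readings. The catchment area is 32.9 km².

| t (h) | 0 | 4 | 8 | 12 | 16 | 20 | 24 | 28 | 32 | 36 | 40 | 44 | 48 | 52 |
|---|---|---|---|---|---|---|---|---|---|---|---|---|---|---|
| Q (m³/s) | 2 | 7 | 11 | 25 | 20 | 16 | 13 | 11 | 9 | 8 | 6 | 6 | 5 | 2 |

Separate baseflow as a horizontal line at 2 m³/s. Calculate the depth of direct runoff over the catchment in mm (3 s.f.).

d ≈ 49.5 mm

Direct runoff: 0.0, 5.0, 9.0, 23.0, 18.0, 14.0, 11.0, 9.0, 7.0, 6.0, 4.0, 4.0, 3.0, 0.0 m³/s; ΣQ_DR = 113.0 m³/s.
V = ΣQ_DR · Δt = 113.0 × 14400 s = 1.627 × 10^6 m³.
Over A = 32.9 km², depth = V / A = 49.5 mm.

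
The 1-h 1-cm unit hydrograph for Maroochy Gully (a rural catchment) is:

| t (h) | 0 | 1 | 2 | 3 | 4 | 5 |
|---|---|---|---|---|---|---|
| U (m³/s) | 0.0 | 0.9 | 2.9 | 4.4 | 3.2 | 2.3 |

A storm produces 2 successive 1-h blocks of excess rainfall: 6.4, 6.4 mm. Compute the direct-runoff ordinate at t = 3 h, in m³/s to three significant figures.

Q ≈ 4.67 m³/s

By discrete convolution, Q_j = Σ (P_i / 10 mm) · U_{j−i}.
At t = 3 h (j=3): Q = (6.4/10)·4.4 + (6.4/10)·2.9 = 4.67 m³/s.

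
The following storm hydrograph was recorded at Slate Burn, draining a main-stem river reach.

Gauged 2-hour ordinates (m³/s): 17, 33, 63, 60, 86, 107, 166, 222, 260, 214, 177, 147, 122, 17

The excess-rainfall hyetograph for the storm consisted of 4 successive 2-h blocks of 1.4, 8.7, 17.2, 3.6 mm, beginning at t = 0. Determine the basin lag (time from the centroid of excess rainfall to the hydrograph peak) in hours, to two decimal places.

Centroid of excess rainfall: t_c = Σ P_i·t̄_i / ΣP_i = 4.4887 h (block centres at 1, 3, 5, 7 h).
Hydrograph peak occurs at t = 16 h, so basin lag t_L = 16 − 4.4887 = 11.51 h.

t_L ≈ 11.51 h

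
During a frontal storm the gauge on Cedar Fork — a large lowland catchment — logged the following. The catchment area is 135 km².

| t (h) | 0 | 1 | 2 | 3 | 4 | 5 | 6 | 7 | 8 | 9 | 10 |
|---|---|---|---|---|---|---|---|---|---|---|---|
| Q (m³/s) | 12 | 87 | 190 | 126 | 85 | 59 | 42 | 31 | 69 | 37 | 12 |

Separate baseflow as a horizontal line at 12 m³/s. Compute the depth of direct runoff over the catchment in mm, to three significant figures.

Direct runoff: 0.0, 75.0, 178.0, 114.0, 73.0, 47.0, 30.0, 19.0, 57.0, 25.0, 0.0 m³/s; ΣQ_DR = 618.0 m³/s.
V = ΣQ_DR · Δt = 618.0 × 3600 s = 2.225 × 10^6 m³.
Over A = 135 km², depth = V / A = 16.5 mm.

d ≈ 16.5 mm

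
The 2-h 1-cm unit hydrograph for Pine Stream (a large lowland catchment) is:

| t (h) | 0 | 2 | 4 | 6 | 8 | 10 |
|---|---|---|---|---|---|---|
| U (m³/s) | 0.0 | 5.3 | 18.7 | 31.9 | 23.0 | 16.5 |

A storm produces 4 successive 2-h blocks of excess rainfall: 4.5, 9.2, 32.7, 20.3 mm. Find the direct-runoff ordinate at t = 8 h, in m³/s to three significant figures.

By discrete convolution, Q_j = Σ (P_i / 10 mm) · U_{j−i}.
At t = 8 h (j=4): Q = (4.5/10)·23.0 + (9.2/10)·31.9 + (32.7/10)·18.7 + (20.3/10)·5.3 = 112 m³/s.

Q ≈ 112 m³/s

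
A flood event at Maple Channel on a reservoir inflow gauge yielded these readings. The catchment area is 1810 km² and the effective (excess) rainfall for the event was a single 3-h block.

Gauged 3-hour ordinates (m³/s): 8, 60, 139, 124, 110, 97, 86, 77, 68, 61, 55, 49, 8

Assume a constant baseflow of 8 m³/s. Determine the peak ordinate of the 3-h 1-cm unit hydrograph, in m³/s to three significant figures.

Direct runoff: 0.0, 52.0, 131.0, 116.0, 102.0, 89.0, 78.0, 69.0, 60.0, 53.0, 47.0, 41.0, 0.0 m³/s; ΣQ_DR = 838.0 m³/s, peak = 131.0 m³/s.
Runoff depth d = ΣQ_DR·Δt / A = 838.0 × 10800 / (1810 km²) = 5.000 mm.
The 1-cm UH is the DRH scaled by (10 mm)/d, so U_p = 131.0 × 10/5.000 = 262 m³/s.

U_p ≈ 262 m³/s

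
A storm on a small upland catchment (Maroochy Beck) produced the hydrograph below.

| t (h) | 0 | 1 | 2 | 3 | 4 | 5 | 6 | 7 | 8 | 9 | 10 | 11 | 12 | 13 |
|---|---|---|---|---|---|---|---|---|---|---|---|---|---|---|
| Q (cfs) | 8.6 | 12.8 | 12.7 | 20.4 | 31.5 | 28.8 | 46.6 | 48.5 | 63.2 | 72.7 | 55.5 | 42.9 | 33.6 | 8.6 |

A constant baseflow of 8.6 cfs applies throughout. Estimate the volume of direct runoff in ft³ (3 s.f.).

V ≈ 1.32 × 10^6 ft³

Direct-runoff ordinates (Q − Q_b): 0.0, 4.2, 4.1, 11.8, 22.9, 20.2, 38.0, 39.9, 54.6, 64.1, 46.9, 34.3, 25.0, 0.0 cfs.
ΣQ_DR = 366.0 cfs.
With Δt = 1 h = 3600 s, V = ΣQ_DR · Δt = 366.0 × 3600 = 1.32 × 10^6 ft³.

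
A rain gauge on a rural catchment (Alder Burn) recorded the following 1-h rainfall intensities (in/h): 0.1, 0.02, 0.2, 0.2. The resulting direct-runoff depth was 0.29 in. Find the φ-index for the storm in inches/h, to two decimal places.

Only the 3 blocks with intensity above φ contribute runoff: 0.1, 0.2, 0.2 in/h.
Σ(I−φ)·Δt = d  ⇒  (0.1+0.2+0.2 − 3φ)·1 = 0.29
φ = (0.5000 − 0.29/1) / 3 = 0.07 in/h.

φ ≈ 0.07 in/h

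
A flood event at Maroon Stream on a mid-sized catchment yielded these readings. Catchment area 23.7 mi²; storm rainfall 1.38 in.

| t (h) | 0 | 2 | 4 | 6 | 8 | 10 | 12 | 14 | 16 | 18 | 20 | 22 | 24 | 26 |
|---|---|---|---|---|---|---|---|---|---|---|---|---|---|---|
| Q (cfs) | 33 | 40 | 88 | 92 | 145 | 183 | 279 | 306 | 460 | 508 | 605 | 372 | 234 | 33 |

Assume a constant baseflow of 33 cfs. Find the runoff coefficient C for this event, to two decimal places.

C ≈ 0.28

ΣQ_DR = 2916 cfs; V = ΣQ_DR·Δt = 2.100 × 10^7 ft³.
Runoff depth d = V / A = 0.3813 in.
C = d / P = 0.3813 / 1.38 = 0.28.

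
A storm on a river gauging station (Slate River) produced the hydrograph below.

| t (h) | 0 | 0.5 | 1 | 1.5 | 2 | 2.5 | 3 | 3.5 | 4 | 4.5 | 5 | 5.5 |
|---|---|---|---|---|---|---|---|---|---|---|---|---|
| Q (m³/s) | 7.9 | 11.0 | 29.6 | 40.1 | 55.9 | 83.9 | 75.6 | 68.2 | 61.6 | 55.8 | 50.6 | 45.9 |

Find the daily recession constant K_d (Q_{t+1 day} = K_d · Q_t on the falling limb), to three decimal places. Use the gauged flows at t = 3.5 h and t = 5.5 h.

K_d ≈ 0.009

Between t = 3.5 h and t = 5.5 h the flow falls from 68.2 to 45.9 m³/s over 4×0.5 h = 2 h.
Per-interval ratio K = (45.9/68.2)^(1/4) = 0.9057; K_d = K^(24/0.5) = 0.009.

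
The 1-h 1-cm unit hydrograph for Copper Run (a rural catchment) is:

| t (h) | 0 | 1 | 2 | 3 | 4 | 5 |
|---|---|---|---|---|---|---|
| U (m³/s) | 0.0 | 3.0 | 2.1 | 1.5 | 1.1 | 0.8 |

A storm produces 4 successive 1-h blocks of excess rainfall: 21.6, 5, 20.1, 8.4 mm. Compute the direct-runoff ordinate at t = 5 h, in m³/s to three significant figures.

Q ≈ 7.06 m³/s

By discrete convolution, Q_j = Σ (P_i / 10 mm) · U_{j−i}.
At t = 5 h (j=5): Q = (21.6/10)·0.8 + (5/10)·1.1 + (20.1/10)·1.5 + (8.4/10)·2.1 = 7.06 m³/s.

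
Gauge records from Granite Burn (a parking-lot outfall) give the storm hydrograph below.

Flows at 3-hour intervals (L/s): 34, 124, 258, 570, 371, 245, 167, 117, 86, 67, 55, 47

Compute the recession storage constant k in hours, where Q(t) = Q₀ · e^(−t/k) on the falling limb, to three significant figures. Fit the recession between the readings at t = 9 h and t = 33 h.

k ≈ 9.62 h

On the falling limb, Q drops from 570 to 47 L/s between t = 9 h and t = 33 h (Δt = 24 h).
k = −Δt / ln(Q₂/Q₁) = −24 / ln(47/570) = 9.62 h.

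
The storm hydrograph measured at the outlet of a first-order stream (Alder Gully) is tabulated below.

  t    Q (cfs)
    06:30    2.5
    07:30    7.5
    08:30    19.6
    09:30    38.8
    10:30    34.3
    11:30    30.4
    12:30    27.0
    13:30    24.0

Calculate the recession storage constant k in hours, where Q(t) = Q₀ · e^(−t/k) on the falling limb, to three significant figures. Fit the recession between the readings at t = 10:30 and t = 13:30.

k ≈ 8.40 h

On the falling limb, Q drops from 34.3 to 24.0 cfs between t = 10:30 and t = 13:30 (Δt = 3 h).
k = −Δt / ln(Q₂/Q₁) = −3 / ln(24.0/34.3) = 8.40 h.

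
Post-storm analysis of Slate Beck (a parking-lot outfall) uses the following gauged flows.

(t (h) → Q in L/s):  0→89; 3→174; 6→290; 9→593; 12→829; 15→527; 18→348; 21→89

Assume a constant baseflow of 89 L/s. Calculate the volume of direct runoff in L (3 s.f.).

V ≈ 2.41 × 10^7 L

Direct-runoff ordinates (Q − Q_b): 0.0, 85.0, 201.0, 504.0, 740.0, 438.0, 259.0, 0.0 L/s.
ΣQ_DR = 2227 L/s.
With Δt = 3 h = 10800 s, V = ΣQ_DR · Δt = 2227 × 10800 = 2.41 × 10^7 L.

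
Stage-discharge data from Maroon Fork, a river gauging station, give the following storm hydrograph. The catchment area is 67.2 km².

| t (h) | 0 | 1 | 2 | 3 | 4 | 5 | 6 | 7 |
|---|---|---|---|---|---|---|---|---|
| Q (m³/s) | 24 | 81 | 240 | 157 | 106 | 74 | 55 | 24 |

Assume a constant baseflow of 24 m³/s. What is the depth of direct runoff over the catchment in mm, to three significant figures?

Direct runoff: 0.0, 57.0, 216.0, 133.0, 82.0, 50.0, 31.0, 0.0 m³/s; ΣQ_DR = 569.0 m³/s.
V = ΣQ_DR · Δt = 569.0 × 3600 s = 2.048 × 10^6 m³.
Over A = 67.2 km², depth = V / A = 30.5 mm.

d ≈ 30.5 mm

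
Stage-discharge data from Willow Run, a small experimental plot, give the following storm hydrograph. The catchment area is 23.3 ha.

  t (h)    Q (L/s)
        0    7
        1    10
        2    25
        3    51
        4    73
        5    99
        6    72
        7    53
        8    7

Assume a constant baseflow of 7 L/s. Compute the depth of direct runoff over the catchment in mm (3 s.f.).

d ≈ 5.16 mm

Direct runoff: 0.0, 3.0, 18.0, 44.0, 66.0, 92.0, 65.0, 46.0, 0.0 L/s; ΣQ_DR = 334.0 L/s.
V = ΣQ_DR · Δt = 334.0 × 3600 s = 1.202 × 10^6 L.
Over A = 23.3 ha, depth = V / A = 5.16 mm.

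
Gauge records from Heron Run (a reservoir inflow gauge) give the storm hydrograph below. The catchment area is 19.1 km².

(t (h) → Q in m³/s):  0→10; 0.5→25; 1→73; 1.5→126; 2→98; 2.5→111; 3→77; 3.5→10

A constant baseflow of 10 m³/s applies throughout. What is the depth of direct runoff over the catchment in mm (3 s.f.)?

d ≈ 42.4 mm

Direct runoff: 0.0, 15.0, 63.0, 116.0, 88.0, 101.0, 67.0, 0.0 m³/s; ΣQ_DR = 450.0 m³/s.
V = ΣQ_DR · Δt = 450.0 × 1800 s = 8.100 × 10^5 m³.
Over A = 19.1 km², depth = V / A = 42.4 mm.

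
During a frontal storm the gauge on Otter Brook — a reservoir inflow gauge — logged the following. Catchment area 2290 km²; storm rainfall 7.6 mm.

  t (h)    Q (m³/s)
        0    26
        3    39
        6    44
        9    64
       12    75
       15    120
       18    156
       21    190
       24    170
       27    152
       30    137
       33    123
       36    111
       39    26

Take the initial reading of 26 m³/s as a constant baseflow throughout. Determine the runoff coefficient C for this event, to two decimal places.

C ≈ 0.66

ΣQ_DR = 1069 m³/s; V = ΣQ_DR·Δt = 1.155 × 10^7 m³.
Runoff depth d = V / A = 5.042 mm.
C = d / P = 5.042 / 7.6 = 0.66.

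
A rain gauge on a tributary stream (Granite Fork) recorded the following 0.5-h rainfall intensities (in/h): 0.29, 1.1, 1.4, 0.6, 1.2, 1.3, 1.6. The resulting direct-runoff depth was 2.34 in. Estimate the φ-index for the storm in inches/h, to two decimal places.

Only the 6 blocks with intensity above φ contribute runoff: 1.1, 1.4, 0.6, 1.2, 1.3, 1.6 in/h.
Σ(I−φ)·Δt = d  ⇒  (1.1+1.4+0.6+1.2+1.3+1.6 − 6φ)·0.5 = 2.34
φ = (7.200 − 2.34/0.5) / 6 = 0.42 in/h.

φ ≈ 0.42 in/h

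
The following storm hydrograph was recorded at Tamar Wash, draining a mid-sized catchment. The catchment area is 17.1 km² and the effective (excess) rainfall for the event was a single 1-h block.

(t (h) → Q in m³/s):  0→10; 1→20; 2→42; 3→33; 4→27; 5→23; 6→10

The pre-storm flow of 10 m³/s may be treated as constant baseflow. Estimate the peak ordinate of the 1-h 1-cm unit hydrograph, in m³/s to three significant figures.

Direct runoff: 0.0, 10.0, 32.0, 23.0, 17.0, 13.0, 0.0 m³/s; ΣQ_DR = 95.00 m³/s, peak = 32.0 m³/s.
Runoff depth d = ΣQ_DR·Δt / A = 95.00 × 3600 / (17.1 km²) = 20.00 mm.
The 1-cm UH is the DRH scaled by (10 mm)/d, so U_p = 32.0 × 10/20.00 = 16.0 m³/s.

U_p ≈ 16.0 m³/s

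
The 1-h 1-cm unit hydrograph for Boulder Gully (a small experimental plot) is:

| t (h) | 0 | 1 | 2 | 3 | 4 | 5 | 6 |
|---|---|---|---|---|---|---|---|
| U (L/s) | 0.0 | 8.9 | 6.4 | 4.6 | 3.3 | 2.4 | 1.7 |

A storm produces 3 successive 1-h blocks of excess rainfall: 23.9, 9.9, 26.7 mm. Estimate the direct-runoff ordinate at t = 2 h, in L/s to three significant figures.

By discrete convolution, Q_j = Σ (P_i / 10 mm) · U_{j−i}.
At t = 2 h (j=2): Q = (23.9/10)·6.4 + (9.9/10)·8.9 + (26.7/10)·0.0 = 24.1 L/s.

Q ≈ 24.1 L/s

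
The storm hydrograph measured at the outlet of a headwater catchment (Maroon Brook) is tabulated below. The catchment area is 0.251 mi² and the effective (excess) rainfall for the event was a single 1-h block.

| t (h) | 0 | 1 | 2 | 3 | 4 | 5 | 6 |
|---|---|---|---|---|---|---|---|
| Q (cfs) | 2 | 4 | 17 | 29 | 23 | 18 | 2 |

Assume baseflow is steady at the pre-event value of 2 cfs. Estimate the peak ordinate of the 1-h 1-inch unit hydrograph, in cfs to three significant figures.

U_p ≈ 54.0 cfs

Direct runoff: 0.0, 2.0, 15.0, 27.0, 21.0, 16.0, 0.0 cfs; ΣQ_DR = 81.00 cfs, peak = 27.0 cfs.
Runoff depth d = ΣQ_DR·Δt / A = 81.00 × 3600 / (0.251 mi²) = 0.5001 in.
The 1-inch UH is the DRH scaled by (1 in)/d, so U_p = 27.0 × 1/0.5001 = 54.0 cfs.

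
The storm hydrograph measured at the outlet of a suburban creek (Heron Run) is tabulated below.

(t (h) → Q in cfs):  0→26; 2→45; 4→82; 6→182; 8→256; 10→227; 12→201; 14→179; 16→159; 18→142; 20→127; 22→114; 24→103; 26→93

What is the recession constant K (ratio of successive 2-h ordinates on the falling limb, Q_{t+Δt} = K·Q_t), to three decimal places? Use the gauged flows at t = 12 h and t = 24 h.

K ≈ 0.895

Using the recession-limb readings at t = 12 h and t = 24 h: Q falls from 201 to 103 cfs over 6 intervals.
K = (Q₂/Q₁)^(1/6) = (103/201)^(1/6) = 0.895.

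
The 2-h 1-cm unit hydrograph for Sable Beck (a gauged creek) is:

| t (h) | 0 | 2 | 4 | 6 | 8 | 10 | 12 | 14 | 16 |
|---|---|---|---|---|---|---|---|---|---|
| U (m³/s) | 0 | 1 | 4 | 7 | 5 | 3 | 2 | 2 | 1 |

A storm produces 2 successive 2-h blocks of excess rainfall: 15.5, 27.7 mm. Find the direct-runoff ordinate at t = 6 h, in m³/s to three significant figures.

By discrete convolution, Q_j = Σ (P_i / 10 mm) · U_{j−i}.
At t = 6 h (j=3): Q = (15.5/10)·7 + (27.7/10)·4 = 21.9 m³/s.

Q ≈ 21.9 m³/s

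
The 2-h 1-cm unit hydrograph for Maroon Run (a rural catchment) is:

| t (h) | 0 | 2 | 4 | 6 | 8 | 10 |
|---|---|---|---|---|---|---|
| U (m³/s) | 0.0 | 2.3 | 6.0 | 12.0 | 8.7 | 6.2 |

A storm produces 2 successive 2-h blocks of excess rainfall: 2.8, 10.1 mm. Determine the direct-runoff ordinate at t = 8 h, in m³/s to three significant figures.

By discrete convolution, Q_j = Σ (P_i / 10 mm) · U_{j−i}.
At t = 8 h (j=4): Q = (2.8/10)·8.7 + (10.1/10)·12.0 = 14.6 m³/s.

Q ≈ 14.6 m³/s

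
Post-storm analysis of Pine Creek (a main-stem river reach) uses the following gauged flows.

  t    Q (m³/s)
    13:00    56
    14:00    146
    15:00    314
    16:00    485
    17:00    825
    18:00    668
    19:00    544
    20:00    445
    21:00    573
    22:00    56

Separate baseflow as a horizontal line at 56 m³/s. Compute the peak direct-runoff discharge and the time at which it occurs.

Subtracting baseflow gives direct-runoff ordinates: 0.0, 90.0, 258.0, 429.0, 769.0, 612.0, 488.0, 389.0, 517.0, 0.0 m³/s.
The maximum is 769.0 m³/s, occurring at the reading for t = 17:00.

Q_p = 769.0 m³/s at t = 17:00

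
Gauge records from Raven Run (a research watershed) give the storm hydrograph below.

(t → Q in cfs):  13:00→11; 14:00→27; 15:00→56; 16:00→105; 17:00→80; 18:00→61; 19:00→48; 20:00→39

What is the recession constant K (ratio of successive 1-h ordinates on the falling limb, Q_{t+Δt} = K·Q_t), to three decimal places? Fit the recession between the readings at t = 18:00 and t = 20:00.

Using the recession-limb readings at t = 18:00 and t = 20:00: Q falls from 61 to 39 cfs over 2 intervals.
K = (Q₂/Q₁)^(1/2) = (39/61)^(1/2) = 0.800.

K ≈ 0.800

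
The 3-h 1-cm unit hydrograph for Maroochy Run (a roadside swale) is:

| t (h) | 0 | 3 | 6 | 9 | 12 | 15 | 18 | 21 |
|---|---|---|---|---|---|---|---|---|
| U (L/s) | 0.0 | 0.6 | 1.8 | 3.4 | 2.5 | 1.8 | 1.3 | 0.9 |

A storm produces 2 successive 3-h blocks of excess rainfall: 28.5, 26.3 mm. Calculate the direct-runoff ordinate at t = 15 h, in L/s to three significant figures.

Q ≈ 11.7 L/s

By discrete convolution, Q_j = Σ (P_i / 10 mm) · U_{j−i}.
At t = 15 h (j=5): Q = (28.5/10)·1.8 + (26.3/10)·2.5 = 11.7 L/s.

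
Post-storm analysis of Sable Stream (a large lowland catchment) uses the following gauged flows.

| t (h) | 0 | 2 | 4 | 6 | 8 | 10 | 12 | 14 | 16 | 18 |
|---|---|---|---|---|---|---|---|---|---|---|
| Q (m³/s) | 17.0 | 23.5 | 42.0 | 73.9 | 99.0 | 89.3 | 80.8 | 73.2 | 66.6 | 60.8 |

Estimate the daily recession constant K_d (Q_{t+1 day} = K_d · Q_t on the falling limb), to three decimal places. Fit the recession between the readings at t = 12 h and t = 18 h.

Between t = 12 h and t = 18 h the flow falls from 80.8 to 60.8 m³/s over 3×2 h = 6 h.
Per-interval ratio K = (60.8/80.8)^(1/3) = 0.9096; K_d = K^(24/2) = 0.321.

K_d ≈ 0.321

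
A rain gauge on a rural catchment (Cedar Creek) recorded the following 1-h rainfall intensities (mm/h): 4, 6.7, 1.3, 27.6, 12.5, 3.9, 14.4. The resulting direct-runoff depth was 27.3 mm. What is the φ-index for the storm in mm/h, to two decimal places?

φ ≈ 9.07 mm/h

Only the 3 blocks with intensity above φ contribute runoff: 27.6, 12.5, 14.4 mm/h.
Σ(I−φ)·Δt = d  ⇒  (27.6+12.5+14.4 − 3φ)·1 = 27.3
φ = (54.50 − 27.3/1) / 3 = 9.07 mm/h.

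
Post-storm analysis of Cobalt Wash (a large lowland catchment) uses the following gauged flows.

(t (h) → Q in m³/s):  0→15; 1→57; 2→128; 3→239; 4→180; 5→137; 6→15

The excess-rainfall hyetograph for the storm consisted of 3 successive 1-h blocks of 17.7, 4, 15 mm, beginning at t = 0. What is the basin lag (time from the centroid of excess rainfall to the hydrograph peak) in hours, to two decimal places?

t_L ≈ 1.57 h

Centroid of excess rainfall: t_c = Σ P_i·t̄_i / ΣP_i = 1.4264 h (block centres at 0.5, 1.5, 2.5 h).
Hydrograph peak occurs at t = 3 h, so basin lag t_L = 3 − 1.4264 = 1.57 h.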